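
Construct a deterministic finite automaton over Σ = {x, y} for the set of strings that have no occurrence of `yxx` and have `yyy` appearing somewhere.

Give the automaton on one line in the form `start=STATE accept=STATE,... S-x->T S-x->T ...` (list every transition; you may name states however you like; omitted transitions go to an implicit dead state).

start=A accept=F,H A-x->A A-y->B B-x->C B-y->D C-x->E C-y->B D-x->C D-y->F E-x->E E-y->G F-x->H F-y->F G-x->E G-y->I H-x->J H-y->F I-x->E I-y->J J-x->J J-y->J

Build one automaton per condition and run them in lockstep. One (4 states) tracks partial matches of the forbidden pattern `yxx`; the other (4 states) tracks whether and how much of `yyy` has been seen. Each combined state is a pair, one component from each; accept when both components accept.
10 states suffice.
       x  y 
>  A   A  B 
   B   C  D 
   C   E  B 
   D   C  F 
   E   E  G 
 * F   H  F 
   G   E  I 
 * H   J  F 
   I   E  J 
   J   J  J 
(> = start, * = accepting)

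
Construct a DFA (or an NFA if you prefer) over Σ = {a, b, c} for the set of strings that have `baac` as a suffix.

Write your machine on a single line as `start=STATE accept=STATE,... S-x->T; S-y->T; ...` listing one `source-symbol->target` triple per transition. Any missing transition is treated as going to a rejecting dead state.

start=s0; accept=s4; s0-a->s0; s0-b->s1; s0-c->s0; s1-a->s2; s1-b->s1; s1-c->s0; s2-a->s3; s2-b->s1; s2-c->s0; s3-a->s0; s3-b->s1; s3-c->s4; s4-a->s0; s4-b->s1; s4-c->s0

Let each state record the length of the longest suffix of the input read so far that is also a prefix of `baac`. s1 means the last symbol is `b`; s2 means the last 2 symbols are `ba`; s3 means the last 3 symbols are `baa`; s4 means the last 4 symbols are `baac`. Accept only at s4, where the string currently ends in `baac`.
        a   b   c  
>  s0   s0  s1  s0 
   s1   s2  s1  s0 
   s2   s3  s1  s0 
   s3   s0  s1  s4 
 * s4   s0  s1  s0 
(> = start, * = accepting)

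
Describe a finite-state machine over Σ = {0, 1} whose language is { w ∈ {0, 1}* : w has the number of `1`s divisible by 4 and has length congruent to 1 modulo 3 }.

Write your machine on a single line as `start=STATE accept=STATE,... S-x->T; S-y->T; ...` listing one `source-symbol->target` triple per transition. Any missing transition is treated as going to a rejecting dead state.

Run two small machines in parallel and take their product. The first has 4 states tracking the count of `1`s modulo 4; the second has 3 states tracking the input length modulo 3. A product state is a pair (one from each), accepting exactly when both do.
12 states suffice.
       0  1 
>  A   B  C 
 * B   D  E 
   C   E  F 
   D   A  G 
   E   G  H 
   F   H  I 
   G   C  J 
   H   J  K 
   I   K  B 
   J   F  L 
   K   L  D 
   L   I  A 
(> = start, * = accepting)

start=A; accept=B; A-0->B; A-1->C; B-0->D; B-1->E; C-0->E; C-1->F; D-0->A; D-1->G; E-0->G; E-1->H; F-0->H; F-1->I; G-0->C; G-1->J; H-0->J; H-1->K; I-0->K; I-1->B; J-0->F; J-1->L; K-0->L; K-1->D; L-0->I; L-1->A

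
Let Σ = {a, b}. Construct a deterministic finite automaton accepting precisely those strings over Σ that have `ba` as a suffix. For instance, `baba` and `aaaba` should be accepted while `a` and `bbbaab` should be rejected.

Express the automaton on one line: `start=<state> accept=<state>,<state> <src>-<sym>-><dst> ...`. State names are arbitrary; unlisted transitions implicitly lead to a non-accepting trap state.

start=S0 accept=S2 S0-a->S0 S0-b->S1 S1-a->S2 S1-b->S1 S2-a->S0 S2-b->S1

Remember how much of `ba` the current input suffix matches. State S0 means no match yet; S1 means the last symbol is `b`; S2 means the last 2 symbols are `ba`. Only S2 accepts. On a mismatch, fall back to the longest proper suffix that is still a prefix of `ba`.
With 3 states:
        a   b  
>  S0   S0  S1 
   S1   S2  S1 
 * S2   S0  S1 
(> = start, * = accepting)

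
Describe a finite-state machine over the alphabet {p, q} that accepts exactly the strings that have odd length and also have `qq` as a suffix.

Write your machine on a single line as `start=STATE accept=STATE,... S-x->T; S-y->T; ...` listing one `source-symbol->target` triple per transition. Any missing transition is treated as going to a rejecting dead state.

Build one automaton per condition and run them in lockstep. The first has 2 states tracking the input length modulo 2; the second has 3 states tracking how much of the suffix `qq` has currently been matched. A product state is a pair (one from each), accepting exactly when both do. Minimizing collapses redundant product states.
4 states suffice.
        p   q  
>  s0   s1  s1 
   s1   s0  s2 
   s2   s1  s3 
 * s3   s0  s2 
(> = start, * = accepting)

start=s0; accept=s3; s0-p->s1; s0-q->s1; s1-p->s0; s1-q->s2; s2-p->s1; s2-q->s3; s3-p->s0; s3-q->s2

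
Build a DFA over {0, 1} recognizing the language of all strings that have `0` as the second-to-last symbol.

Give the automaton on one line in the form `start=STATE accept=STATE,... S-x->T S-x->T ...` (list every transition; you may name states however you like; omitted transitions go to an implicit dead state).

start=q0 accept=q3,q4 q0-0->q1 q0-1->q2 q1-0->q3 q1-1->q4 q2-0->q5 q2-1->q6 q3-0->q3 q3-1->q4 q4-0->q5 q4-1->q6 q5-0->q3 q5-1->q4 q6-0->q5 q6-1->q6

Because acceptance depends on a position counted from the end, the machine has to buffer the most recent 2 symbols. Make each state the string of the last up-to-2 symbols read; on input `x` shift the window left and append `x`. Accept when the buffered window has length 2 and begins with `0`.
7 states suffice.
        0   1  
>  q0   q1  q2 
   q1   q3  q4 
   q2   q5  q6 
 * q3   q3  q4 
 * q4   q5  q6 
   q5   q3  q4 
   q6   q5  q6 
(> = start, * = accepting)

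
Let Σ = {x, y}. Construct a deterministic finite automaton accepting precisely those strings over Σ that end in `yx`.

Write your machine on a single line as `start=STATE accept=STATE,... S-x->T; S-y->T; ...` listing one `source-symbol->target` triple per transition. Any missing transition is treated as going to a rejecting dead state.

start=q0; accept=q2; q0-x->q0; q0-y->q1; q1-x->q2; q1-y->q1; q2-x->q0; q2-y->q1

Let each state record the length of the longest suffix of the input read so far that is also a prefix of `yx`. q1 means the last symbol is `y`; q2 means the last 2 symbols are `yx`. Accept only at q2, where the string currently ends in `yx`.
A 3-state machine:
        x   y  
>  q0   q0  q1 
   q1   q2  q1 
 * q2   q0  q1 
(> = start, * = accepting)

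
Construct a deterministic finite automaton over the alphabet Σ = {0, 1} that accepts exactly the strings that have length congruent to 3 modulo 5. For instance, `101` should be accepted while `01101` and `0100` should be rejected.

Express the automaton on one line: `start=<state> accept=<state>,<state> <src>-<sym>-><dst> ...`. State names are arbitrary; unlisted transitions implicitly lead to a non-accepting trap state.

start=q0 accept=q3 q0-0->q1 q0-1->q1 q1-0->q2 q1-1->q2 q2-0->q3 q2-1->q3 q3-0->q4 q3-1->q4 q4-0->q0 q4-1->q0

Count input length modulo 5: every symbol advances one step around the cycle q0 → q1 → q2 → q3 → q4 → q0. Accept at q3.
A 5-state machine:
        0   1  
>  q0   q1  q1 
   q1   q2  q2 
   q2   q3  q3 
 * q3   q4  q4 
   q4   q0  q0 
(> = start, * = accepting)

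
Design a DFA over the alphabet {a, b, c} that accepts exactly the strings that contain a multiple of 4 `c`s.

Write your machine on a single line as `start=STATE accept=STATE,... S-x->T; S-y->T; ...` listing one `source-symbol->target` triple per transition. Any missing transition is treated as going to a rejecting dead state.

The only thing that matters is how many `c`s have appeared, reduced mod 4. Use one state per residue: q0 for 0, …, q3 for 3. Reading `c` moves to the next residue; anything else stays put. q0 is accepting.
        a   b   c  
>* q0   q0  q0  q1 
   q1   q1  q1  q2 
   q2   q2  q2  q3 
   q3   q3  q3  q0 
(> = start, * = accepting)

start=q0; accept=q0; q0-a->q0; q0-b->q0; q0-c->q1; q1-a->q1; q1-b->q1; q1-c->q2; q2-a->q2; q2-b->q2; q2-c->q3; q3-a->q3; q3-b->q3; q3-c->q0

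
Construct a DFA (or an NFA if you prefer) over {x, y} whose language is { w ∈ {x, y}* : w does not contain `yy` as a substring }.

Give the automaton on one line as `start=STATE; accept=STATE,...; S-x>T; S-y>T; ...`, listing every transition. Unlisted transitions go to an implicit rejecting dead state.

start=q0; accept=q0,q1; q0-x>q0; q0-y>q1; q1-x>q0; q1-y>q2; q2-x>q2; q2-y>q2

This is the complement of 'contains `yy`'. Use the same substring-matching states — q0 through q2 holding how much of `yy` has just been matched — but flip the accepting set: everything except the trap q2 accepts.
        x   y  
>* q0   q0  q1 
 * q1   q0  q2 
   q2   q2  q2 
(> = start, * = accepting)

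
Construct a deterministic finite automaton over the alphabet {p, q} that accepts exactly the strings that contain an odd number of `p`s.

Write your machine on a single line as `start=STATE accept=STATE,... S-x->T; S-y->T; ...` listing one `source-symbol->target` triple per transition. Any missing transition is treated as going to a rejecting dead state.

start=s0; accept=s1; s0-p->s1; s0-q->s0; s1-p->s0; s1-q->s1

The only thing that matters is how many `p`s have appeared, reduced mod 2. Use one state per residue: s0 for 0, …, s1 for 1. Reading `p` moves to the next residue; anything else stays put. s1 is accepting.
2 states suffice.
        p   q  
>  s0   s1  s0 
 * s1   s0  s1 
(> = start, * = accepting)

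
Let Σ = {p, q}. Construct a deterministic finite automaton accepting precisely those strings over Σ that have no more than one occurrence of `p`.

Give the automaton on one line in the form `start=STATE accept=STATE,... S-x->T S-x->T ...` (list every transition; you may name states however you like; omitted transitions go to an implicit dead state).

Only the number of `p`s matters, and only up to 2. Make a chain s0 → s1 → s2 advanced by each `p` (with s2 absorbing); every other symbol self-loops. The accepting set is {s0, s1}.
A 3-state machine:
        p   q  
>* s0   s1  s0 
 * s1   s2  s1 
   s2   s2  s2 
(> = start, * = accepting)

start=s0 accept=s0,s1 s0-p->s1 s0-q->s0 s1-p->s2 s1-q->s1 s2-p->s2 s2-q->s2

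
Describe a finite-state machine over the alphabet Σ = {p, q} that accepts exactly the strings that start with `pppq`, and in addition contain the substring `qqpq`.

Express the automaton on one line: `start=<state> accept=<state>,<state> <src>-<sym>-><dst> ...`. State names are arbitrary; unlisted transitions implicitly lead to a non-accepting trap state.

start=A accept=J A-p->B A-q->C B-p->D B-q->C C-p->C C-q->C D-p->E D-q->C E-p->C E-q->F F-p->G F-q->H G-p->G G-q->F H-p->I H-q->H I-p->G I-q->J J-p->J J-q->J

Handle the two conditions separately and then intersect. One (6 states) tracks whether the input so far still matches the prefix `pppq`; the other (5 states) tracks whether and how much of `qqpq` has been seen. Each combined state is a pair, one component from each; accept when both components accept. Minimizing collapses redundant product states.
       p  q 
>  A   B  C 
   B   D  C 
   C   C  C 
   D   E  C 
   E   C  F 
   F   G  H 
   G   G  F 
   H   I  H 
   I   G  J 
 * J   J  J 
(> = start, * = accepting)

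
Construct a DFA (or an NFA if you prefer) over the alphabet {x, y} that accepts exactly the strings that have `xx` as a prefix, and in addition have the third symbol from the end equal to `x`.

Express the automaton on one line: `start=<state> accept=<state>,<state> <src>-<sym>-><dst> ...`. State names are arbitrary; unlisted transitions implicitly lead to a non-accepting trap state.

Build one automaton per condition and run them in lockstep. The first has 4 states tracking whether the input so far still matches the prefix `xx`; the second has 15 states tracking the last 3 symbols read. A product state is a pair (one from each), accepting exactly when both do.
23 states suffice.
          x    y  
>  S0     S1   S2 
   S1     S3   S4 
   S2     S5   S6 
   S3     S7   S8 
   S4     S9  S10 
   S5    S11  S12 
   S6    S13  S14 
 * S7     S7   S8 
 * S8    S15  S16 
   S9    S11  S12 
   S10   S13  S14 
   S11   S17  S18 
   S12    S9  S10 
   S13   S11  S12 
   S14   S13  S14 
 * S15   S19  S20 
 * S16   S21  S22 
   S17   S17  S18 
   S18    S9  S10 
   S19    S7   S8 
   S20   S15  S16 
   S21   S19  S20 
   S22   S21  S22 
(> = start, * = accepting)

start=S0 accept=S7,S8,S15,S16 S0-x->S1 S0-y->S2 S1-x->S3 S1-y->S4 S2-x->S5 S2-y->S6 S3-x->S7 S3-y->S8 S4-x->S9 S4-y->S10 S5-x->S11 S5-y->S12 S6-x->S13 S6-y->S14 S7-x->S7 S7-y->S8 S8-x->S15 S8-y->S16 S9-x->S11 S9-y->S12 S10-x->S13 S10-y->S14 S11-x->S17 S11-y->S18 S12-x->S9 S12-y->S10 S13-x->S11 S13-y->S12 S14-x->S13 S14-y->S14 S15-x->S19 S15-y->S20 S16-x->S21 S16-y->S22 S17-x->S17 S17-y->S18 S18-x->S9 S18-y->S10 S19-x->S7 S19-y->S8 S20-x->S15 S20-y->S16 S21-x->S19 S21-y->S20 S22-x->S21 S22-y->S22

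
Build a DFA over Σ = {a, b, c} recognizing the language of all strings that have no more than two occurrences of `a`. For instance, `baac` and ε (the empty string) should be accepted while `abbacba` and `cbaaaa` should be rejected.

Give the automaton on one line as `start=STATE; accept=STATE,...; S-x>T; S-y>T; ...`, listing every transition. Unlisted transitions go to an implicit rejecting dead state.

start=S0; accept=S0,S1,S2; S0-a>S1; S0-b>S0; S0-c>S0; S1-a>S2; S1-b>S1; S1-c>S1; S2-a>S3; S2-b>S2; S2-c>S2; S3-a>S3; S3-b>S3; S3-c>S3

Only the number of `a`s matters, and only up to 3. Make a chain S0 → S1 → S2 → S3 advanced by each `a` (with S3 absorbing); every other symbol self-loops. The accepting set is {S0, S1, S2}.
        a   b   c  
>* S0   S1  S0  S0 
 * S1   S2  S1  S1 
 * S2   S3  S2  S2 
   S3   S3  S3  S3 
(> = start, * = accepting)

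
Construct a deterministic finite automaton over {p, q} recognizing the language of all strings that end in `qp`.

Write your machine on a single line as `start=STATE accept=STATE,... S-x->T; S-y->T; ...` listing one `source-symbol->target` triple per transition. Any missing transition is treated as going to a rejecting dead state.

start=s0; accept=s2; s0-p->s0; s0-q->s1; s1-p->s2; s1-q->s1; s2-p->s0; s2-q->s1

Remember how much of `qp` the current input suffix matches. State s0 means no match yet; s1 means the last symbol is `q`; s2 means the last 2 symbols are `qp`. Only s2 accepts. On a mismatch, fall back to the longest proper suffix that is still a prefix of `qp`.
        p   q  
>  s0   s0  s1 
   s1   s2  s1 
 * s2   s0  s1 
(> = start, * = accepting)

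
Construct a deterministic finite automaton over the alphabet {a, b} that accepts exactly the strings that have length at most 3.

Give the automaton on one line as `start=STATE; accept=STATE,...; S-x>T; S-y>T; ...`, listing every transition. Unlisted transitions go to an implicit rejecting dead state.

start=S0; accept=S0,S1,S2,S3; S0-a>S1; S0-b>S1; S1-a>S2; S1-b>S2; S2-a>S3; S2-b>S3; S3-a>S4; S3-b>S4; S4-a>S4; S4-b>S4

Count input length up to 4: every symbol moves from S0 toward S4, which means 'more than 3' and absorbs. Accept from {S0, S1, S2, S3}.
A 5-state machine:
        a   b  
>* S0   S1  S1 
 * S1   S2  S2 
 * S2   S3  S3 
 * S3   S4  S4 
   S4   S4  S4 
(> = start, * = accepting)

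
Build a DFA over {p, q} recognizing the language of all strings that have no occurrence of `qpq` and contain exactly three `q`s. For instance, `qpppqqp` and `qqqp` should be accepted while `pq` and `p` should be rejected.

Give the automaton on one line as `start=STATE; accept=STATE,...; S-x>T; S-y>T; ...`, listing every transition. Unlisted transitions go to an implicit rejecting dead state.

Run two small machines in parallel and take their product. One (4 states) tracks partial matches of the forbidden pattern `qpq`; the other (5 states) tracks the count of `q`s, saturating at 4. Each combined state is a pair, one component from each; accept when both components accept. Equivalent product states are then merged.
        p   q  
>  S0   S0  S1 
   S1   S2  S3 
   S2   S4  S5 
   S3   S6  S7 
   S4   S4  S3 
   S5   S5  S5 
   S6   S8  S5 
 * S7   S7  S5 
   S8   S8  S7 
(> = start, * = accepting)

start=S0; accept=S7; S0-p>S0; S0-q>S1; S1-p>S2; S1-q>S3; S2-p>S4; S2-q>S5; S3-p>S6; S3-q>S7; S4-p>S4; S4-q>S3; S5-p>S5; S5-q>S5; S6-p>S8; S6-q>S5; S7-p>S7; S7-q>S5; S8-p>S8; S8-q>S7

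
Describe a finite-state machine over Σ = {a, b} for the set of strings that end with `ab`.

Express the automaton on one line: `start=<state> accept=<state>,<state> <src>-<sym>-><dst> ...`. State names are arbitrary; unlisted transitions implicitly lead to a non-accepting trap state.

start=q0 accept=q2 q0-a->q1 q0-b->q0 q1-a->q1 q1-b->q2 q2-a->q1 q2-b->q0

Remember how much of `ab` the current input suffix matches. State q0 means no match yet; q1 means the last symbol is `a`; q2 means the last 2 symbols are `ab`. Only q2 accepts. On a mismatch, fall back to the longest proper suffix that is still a prefix of `ab`.
With 3 states:
        a   b  
>  q0   q1  q0 
   q1   q1  q2 
 * q2   q1  q0 
(> = start, * = accepting)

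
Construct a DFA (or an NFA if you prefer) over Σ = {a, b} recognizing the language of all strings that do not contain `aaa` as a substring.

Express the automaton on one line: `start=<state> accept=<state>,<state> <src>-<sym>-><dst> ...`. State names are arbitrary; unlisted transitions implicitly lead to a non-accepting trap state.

start=s0 accept=s0,s1,s2 s0-a->s1 s0-b->s0 s1-a->s2 s1-b->s0 s2-a->s3 s2-b->s0 s3-a->s3 s3-b->s3

This is the complement of 'contains `aaa`'. Use the same substring-matching states — s0 through s3 holding how much of `aaa` has just been matched — but flip the accepting set: everything except the trap s3 accepts.
A 4-state machine:
        a   b  
>* s0   s1  s0 
 * s1   s2  s0 
 * s2   s3  s0 
   s3   s3  s3 
(> = start, * = accepting)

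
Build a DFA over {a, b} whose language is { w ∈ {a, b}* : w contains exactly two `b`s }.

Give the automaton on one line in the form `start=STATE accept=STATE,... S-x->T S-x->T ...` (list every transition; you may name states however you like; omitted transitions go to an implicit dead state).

start=s0 accept=s2 s0-a->s0 s0-b->s1 s1-a->s1 s1-b->s2 s2-a->s2 s2-b->s3 s3-a->s3 s3-b->s3

Count `b`s, saturating at 3: states s0 through s2 mean 0 through 2 `b`s seen; s3 means more than 2. Each `b` increments (capped at s3); other symbols loop. Accept from {s2}.
With 4 states:
        a   b  
>  s0   s0  s1 
   s1   s1  s2 
 * s2   s2  s3 
   s3   s3  s3 
(> = start, * = accepting)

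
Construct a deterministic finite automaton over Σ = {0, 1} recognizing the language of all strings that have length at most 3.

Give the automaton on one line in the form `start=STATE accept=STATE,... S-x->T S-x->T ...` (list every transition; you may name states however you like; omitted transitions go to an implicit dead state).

We only need to distinguish lengths 0, 1, …, 3, and '>3'. Chain A → B → C → D → E on every symbol, with E looping. Accepting states: {A, B, C, D}.
A 5-state machine:
       0  1 
>* A   B  B 
 * B   C  C 
 * C   D  D 
 * D   E  E 
   E   E  E 
(> = start, * = accepting)

start=A accept=A,B,C,D A-0->B A-1->B B-0->C B-1->C C-0->D C-1->D D-0->E D-1->E E-0->E E-1->E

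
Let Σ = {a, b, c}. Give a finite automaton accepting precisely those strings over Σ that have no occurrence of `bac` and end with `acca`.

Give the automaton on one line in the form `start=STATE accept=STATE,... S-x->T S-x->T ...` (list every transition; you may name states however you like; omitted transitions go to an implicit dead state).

Run two small machines in parallel and take their product. One (4 states) tracks partial matches of the forbidden pattern `bac`; the other (5 states) tracks how much of the suffix `acca` has currently been matched. Each combined state is a pair, one component from each; accept when both components accept. After merging equivalent states the machine shrinks.
With 8 states:
        a   b   c  
>  S0   S1  S2  S0 
   S1   S1  S2  S3 
   S2   S4  S2  S0 
   S3   S1  S2  S5 
   S4   S1  S2  S6 
   S5   S7  S2  S0 
   S6   S6  S6  S6 
 * S7   S1  S2  S3 
(> = start, * = accepting)

start=S0 accept=S7 S0-a->S1 S0-b->S2 S0-c->S0 S1-a->S1 S1-b->S2 S1-c->S3 S2-a->S4 S2-b->S2 S2-c->S0 S3-a->S1 S3-b->S2 S3-c->S5 S4-a->S1 S4-b->S2 S4-c->S6 S5-a->S7 S5-b->S2 S5-c->S0 S6-a->S6 S6-b->S6 S6-c->S6 S7-a->S1 S7-b->S2 S7-c->S3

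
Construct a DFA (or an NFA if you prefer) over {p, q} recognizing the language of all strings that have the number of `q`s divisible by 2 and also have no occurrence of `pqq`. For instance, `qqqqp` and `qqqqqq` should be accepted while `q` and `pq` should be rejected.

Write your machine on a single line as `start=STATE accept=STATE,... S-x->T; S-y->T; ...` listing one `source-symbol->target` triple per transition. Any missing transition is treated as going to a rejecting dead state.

start=A; accept=A,B,G; A-p->B; A-q->C; B-p->B; B-q->D; C-p->E; C-q->A; D-p->E; D-q->F; E-p->E; E-q->G; F-p->F; F-q->F; G-p->B; G-q->F

Run two small machines in parallel and take their product. The first has 2 states tracking the count of `q`s modulo 2; the second has 4 states tracking partial matches of the forbidden pattern `pqq`. A product state is a pair (one from each), accepting exactly when both do. Minimizing collapses redundant product states.
With 7 states:
       p  q 
>* A   B  C 
 * B   B  D 
   C   E  A 
   D   E  F 
   E   E  G 
   F   F  F 
 * G   B  F 
(> = start, * = accepting)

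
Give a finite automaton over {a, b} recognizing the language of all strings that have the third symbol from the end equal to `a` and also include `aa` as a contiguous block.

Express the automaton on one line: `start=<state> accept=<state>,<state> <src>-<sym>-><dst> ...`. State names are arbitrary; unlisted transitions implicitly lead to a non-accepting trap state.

Build one automaton per condition and run them in lockstep. The first has 15 states tracking the last 3 symbols read; the second has 3 states tracking whether and how much of `aa` has been seen. A product state is a pair (one from each), accepting exactly when both do.
A 20-state machine:
          a    b  
>  q0     q1   q2 
   q1     q3   q4 
   q2     q5   q6 
   q3     q7   q8 
   q4     q9  q10 
   q5    q11  q12 
   q6    q13  q14 
 * q7     q7   q8 
 * q8    q15  q16 
   q9    q11  q12 
   q10   q13  q14 
   q11    q7   q8 
   q12    q9  q10 
   q13   q11  q12 
   q14   q13  q14 
 * q15   q11  q17 
 * q16   q18  q19 
   q17   q15  q16 
   q18   q11  q17 
   q19   q18  q19 
(> = start, * = accepting)

start=q0 accept=q7,q8,q15,q16 q0-a->q1 q0-b->q2 q1-a->q3 q1-b->q4 q2-a->q5 q2-b->q6 q3-a->q7 q3-b->q8 q4-a->q9 q4-b->q10 q5-a->q11 q5-b->q12 q6-a->q13 q6-b->q14 q7-a->q7 q7-b->q8 q8-a->q15 q8-b->q16 q9-a->q11 q9-b->q12 q10-a->q13 q10-b->q14 q11-a->q7 q11-b->q8 q12-a->q9 q12-b->q10 q13-a->q11 q13-b->q12 q14-a->q13 q14-b->q14 q15-a->q11 q15-b->q17 q16-a->q18 q16-b->q19 q17-a->q15 q17-b->q16 q18-a->q11 q18-b->q17 q19-a->q18 q19-b->q19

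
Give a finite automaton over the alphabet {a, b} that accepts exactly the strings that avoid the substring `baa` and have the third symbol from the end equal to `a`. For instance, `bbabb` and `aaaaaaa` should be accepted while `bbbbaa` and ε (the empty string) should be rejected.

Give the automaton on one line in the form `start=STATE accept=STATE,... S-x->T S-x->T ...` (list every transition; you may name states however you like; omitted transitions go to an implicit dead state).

start=S0 accept=S6,S7,S8,S9 S0-a->S1 S0-b->S2 S1-a->S3 S1-b->S4 S2-a->S5 S2-b->S2 S3-a->S6 S3-b->S7 S4-a->S8 S4-b->S9 S5-a->S10 S5-b->S4 S6-a->S6 S6-b->S7 S7-a->S8 S7-b->S9 S8-a->S10 S8-b->S4 S9-a->S5 S9-b->S2 S10-a->S10 S10-b->S10

Build one automaton per condition and run them in lockstep. The first has 4 states tracking partial matches of the forbidden pattern `baa`; the second has 15 states tracking the last 3 symbols read. A product state is a pair (one from each), accepting exactly when both do. Equivalent product states are then merged.
With 11 states:
          a    b  
>  S0     S1   S2 
   S1     S3   S4 
   S2     S5   S2 
   S3     S6   S7 
   S4     S8   S9 
   S5    S10   S4 
 * S6     S6   S7 
 * S7     S8   S9 
 * S8    S10   S4 
 * S9     S5   S2 
   S10   S10  S10 
(> = start, * = accepting)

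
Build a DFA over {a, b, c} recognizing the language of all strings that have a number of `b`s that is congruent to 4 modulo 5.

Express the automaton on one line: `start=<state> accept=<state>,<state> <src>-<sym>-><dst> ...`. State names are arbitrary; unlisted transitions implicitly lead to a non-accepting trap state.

The only thing that matters is how many `b`s have appeared, reduced mod 5. Use one state per residue: S0 for 0, …, S4 for 4. Reading `b` moves to the next residue; anything else stays put. S4 is accepting.
With 5 states:
        a   b   c  
>  S0   S0  S1  S0 
   S1   S1  S2  S1 
   S2   S2  S3  S2 
   S3   S3  S4  S3 
 * S4   S4  S0  S4 
(> = start, * = accepting)

start=S0 accept=S4 S0-a->S0 S0-b->S1 S0-c->S0 S1-a->S1 S1-b->S2 S1-c->S1 S2-a->S2 S2-b->S3 S2-c->S2 S3-a->S3 S3-b->S4 S3-c->S3 S4-a->S4 S4-b->S0 S4-c->S4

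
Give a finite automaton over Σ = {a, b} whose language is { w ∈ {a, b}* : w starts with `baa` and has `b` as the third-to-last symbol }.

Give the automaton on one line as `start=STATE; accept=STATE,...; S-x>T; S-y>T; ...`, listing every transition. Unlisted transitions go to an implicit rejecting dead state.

start=q0; accept=q11,q20,q21,q22; q0-a>q1; q0-b>q2; q1-a>q3; q1-b>q4; q2-a>q5; q2-b>q6; q3-a>q7; q3-b>q8; q4-a>q9; q4-b>q10; q5-a>q11; q5-b>q12; q6-a>q13; q6-b>q14; q7-a>q7; q7-b>q8; q8-a>q9; q8-b>q10; q9-a>q15; q9-b>q12; q10-a>q13; q10-b>q14; q11-a>q16; q11-b>q17; q12-a>q9; q12-b>q10; q13-a>q15; q13-b>q12; q14-a>q13; q14-b>q14; q15-a>q7; q15-b>q8; q16-a>q16; q16-b>q17; q17-a>q18; q17-b>q19; q18-a>q11; q18-b>q20; q19-a>q21; q19-b>q22; q20-a>q18; q20-b>q19; q21-a>q11; q21-b>q20; q22-a>q21; q22-b>q22

Run two small machines in parallel and take their product. One (5 states) tracks whether the input so far still matches the prefix `baa`; the other (15 states) tracks the last 3 symbols read. Each combined state is a pair, one component from each; accept when both components accept.
With 23 states:
          a    b  
>  q0     q1   q2 
   q1     q3   q4 
   q2     q5   q6 
   q3     q7   q8 
   q4     q9  q10 
   q5    q11  q12 
   q6    q13  q14 
   q7     q7   q8 
   q8     q9  q10 
   q9    q15  q12 
   q10   q13  q14 
 * q11   q16  q17 
   q12    q9  q10 
   q13   q15  q12 
   q14   q13  q14 
   q15    q7   q8 
   q16   q16  q17 
   q17   q18  q19 
   q18   q11  q20 
   q19   q21  q22 
 * q20   q18  q19 
 * q21   q11  q20 
 * q22   q21  q22 
(> = start, * = accepting)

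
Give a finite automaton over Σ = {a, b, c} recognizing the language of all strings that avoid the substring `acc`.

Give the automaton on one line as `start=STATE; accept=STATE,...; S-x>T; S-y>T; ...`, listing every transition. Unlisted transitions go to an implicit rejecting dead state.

Track partial matches of the forbidden pattern `acc`. State S3 is a dead state reached once `acc` has occurred; every other state accepts. S0 means no part of `acc` is currently matched.
        a   b   c  
>* S0   S1  S0  S0 
 * S1   S1  S0  S2 
 * S2   S1  S0  S3 
   S3   S3  S3  S3 
(> = start, * = accepting)

start=S0; accept=S0,S1,S2; S0-a>S1; S0-b>S0; S0-c>S0; S1-a>S1; S1-b>S0; S1-c>S2; S2-a>S1; S2-b>S0; S2-c>S3; S3-a>S3; S3-b>S3; S3-c>S3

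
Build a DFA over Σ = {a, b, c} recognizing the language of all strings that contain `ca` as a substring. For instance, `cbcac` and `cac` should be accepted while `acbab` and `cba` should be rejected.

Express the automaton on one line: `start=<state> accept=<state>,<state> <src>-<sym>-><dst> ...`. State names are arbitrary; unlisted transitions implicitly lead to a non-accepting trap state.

start=q0 accept=q2 q0-a->q0 q0-b->q0 q0-c->q1 q1-a->q2 q1-b->q0 q1-c->q1 q2-a->q2 q2-b->q2 q2-c->q2

Track how much of `ca` has been matched so far: state q0 is no progress, q2 is the absorbing accept state reached once `ca` has occurred. Intermediate states record partial matches; on a mismatch, fall back to the longest reusable overlap.
A 3-state machine:
        a   b   c  
>  q0   q0  q0  q1 
   q1   q2  q0  q1 
 * q2   q2  q2  q2 
(> = start, * = accepting)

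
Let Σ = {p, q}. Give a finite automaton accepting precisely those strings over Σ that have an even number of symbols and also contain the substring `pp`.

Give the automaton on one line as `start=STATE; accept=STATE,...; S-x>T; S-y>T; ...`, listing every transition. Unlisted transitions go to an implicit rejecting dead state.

Build one automaton per condition and run them in lockstep. One (2 states) tracks the input length modulo 2; the other (3 states) tracks whether and how much of `pp` has been seen. Each combined state is a pair, one component from each; accept when both components accept.
With 6 states:
        p   q  
>  S0   S1  S2 
   S1   S3  S0 
   S2   S4  S0 
 * S3   S5  S5 
   S4   S5  S2 
   S5   S3  S3 
(> = start, * = accepting)

start=S0; accept=S3; S0-p>S1; S0-q>S2; S1-p>S3; S1-q>S0; S2-p>S4; S2-q>S0; S3-p>S5; S3-q>S5; S4-p>S5; S4-q>S2; S5-p>S3; S5-q>S3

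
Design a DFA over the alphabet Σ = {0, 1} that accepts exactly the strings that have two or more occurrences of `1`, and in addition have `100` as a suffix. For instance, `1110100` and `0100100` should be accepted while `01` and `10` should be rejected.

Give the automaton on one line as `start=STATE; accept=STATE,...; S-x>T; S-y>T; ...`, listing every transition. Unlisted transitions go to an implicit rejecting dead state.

Build one automaton per condition and run them in lockstep. The first has 4 states tracking the count of `1`s, saturating at 3; the second has 4 states tracking how much of the suffix `100` has currently been matched. A product state is a pair (one from each), accepting exactly when both do.
          0    1  
>  q0     q0   q1 
   q1     q2   q3 
   q2     q4   q3 
   q3     q5   q6 
   q4     q7   q3 
   q5     q8   q6 
   q6     q9   q6 
   q7     q7   q3 
 * q8    q10   q6 
   q9    q11   q6 
   q10   q10   q6 
 * q11   q12   q6 
   q12   q12   q6 
(> = start, * = accepting)

start=q0; accept=q8,q11; q0-0>q0; q0-1>q1; q1-0>q2; q1-1>q3; q2-0>q4; q2-1>q3; q3-0>q5; q3-1>q6; q4-0>q7; q4-1>q3; q5-0>q8; q5-1>q6; q6-0>q9; q6-1>q6; q7-0>q7; q7-1>q3; q8-0>q10; q8-1>q6; q9-0>q11; q9-1>q6; q10-0>q10; q10-1>q6; q11-0>q12; q11-1>q6; q12-0>q12; q12-1>q6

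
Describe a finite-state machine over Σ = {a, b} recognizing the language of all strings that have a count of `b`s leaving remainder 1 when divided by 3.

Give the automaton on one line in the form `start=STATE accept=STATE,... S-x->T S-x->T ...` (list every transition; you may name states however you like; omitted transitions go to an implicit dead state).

start=s0 accept=s1 s0-a->s0 s0-b->s1 s1-a->s1 s1-b->s2 s2-a->s2 s2-b->s0

Keep the running count of `b`s modulo 3: each `b` advances along the cycle s0 → s1 → s2 → s0 while other symbols loop. Accept at s1.
With 3 states:
        a   b  
>  s0   s0  s1 
 * s1   s1  s2 
   s2   s2  s0 
(> = start, * = accepting)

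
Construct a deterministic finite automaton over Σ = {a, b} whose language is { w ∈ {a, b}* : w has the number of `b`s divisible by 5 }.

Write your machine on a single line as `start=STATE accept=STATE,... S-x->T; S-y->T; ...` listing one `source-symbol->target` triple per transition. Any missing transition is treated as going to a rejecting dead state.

start=q0; accept=q0; q0-a->q0; q0-b->q1; q1-a->q1; q1-b->q2; q2-a->q2; q2-b->q3; q3-a->q3; q3-b->q4; q4-a->q4; q4-b->q0

Keep the running count of `b`s modulo 5: each `b` advances along the cycle q0 → q1 → q2 → q3 → q4 → q0 while other symbols loop. Accept at q0.
5 states suffice.
        a   b  
>* q0   q0  q1 
   q1   q1  q2 
   q2   q2  q3 
   q3   q3  q4 
   q4   q4  q0 
(> = start, * = accepting)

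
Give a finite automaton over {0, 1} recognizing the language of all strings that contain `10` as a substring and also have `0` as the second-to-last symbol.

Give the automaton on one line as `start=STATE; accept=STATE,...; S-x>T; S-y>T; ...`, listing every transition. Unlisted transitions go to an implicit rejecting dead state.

start=S0; accept=S3,S4; S0-0>S0; S0-1>S1; S1-0>S2; S1-1>S1; S2-0>S3; S2-1>S4; S3-0>S3; S3-1>S4; S4-0>S2; S4-1>S1

Handle the two conditions separately and then intersect. One (3 states) tracks whether and how much of `10` has been seen; the other (7 states) tracks the last 2 symbols read. Each combined state is a pair, one component from each; accept when both components accept. After merging equivalent states the machine shrinks.
        0   1  
>  S0   S0  S1 
   S1   S2  S1 
   S2   S3  S4 
 * S3   S3  S4 
 * S4   S2  S1 
(> = start, * = accepting)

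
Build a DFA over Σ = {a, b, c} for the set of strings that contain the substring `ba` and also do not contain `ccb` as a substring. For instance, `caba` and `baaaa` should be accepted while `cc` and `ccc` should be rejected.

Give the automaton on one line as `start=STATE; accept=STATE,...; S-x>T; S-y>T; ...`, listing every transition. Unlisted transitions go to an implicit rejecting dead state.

start=S0; accept=S3,S5,S7; S0-a>S0; S0-b>S1; S0-c>S2; S1-a>S3; S1-b>S1; S1-c>S2; S2-a>S0; S2-b>S1; S2-c>S4; S3-a>S3; S3-b>S3; S3-c>S5; S4-a>S0; S4-b>S6; S4-c>S4; S5-a>S3; S5-b>S3; S5-c>S7; S6-a>S6; S6-b>S6; S6-c>S6; S7-a>S3; S7-b>S6; S7-c>S7

Build one automaton per condition and run them in lockstep. One (3 states) tracks whether and how much of `ba` has been seen; the other (4 states) tracks partial matches of the forbidden pattern `ccb`. Each combined state is a pair, one component from each; accept when both components accept. Minimizing collapses redundant product states.
An 8-state machine:
        a   b   c  
>  S0   S0  S1  S2 
   S1   S3  S1  S2 
   S2   S0  S1  S4 
 * S3   S3  S3  S5 
   S4   S0  S6  S4 
 * S5   S3  S3  S7 
   S6   S6  S6  S6 
 * S7   S3  S6  S7 
(> = start, * = accepting)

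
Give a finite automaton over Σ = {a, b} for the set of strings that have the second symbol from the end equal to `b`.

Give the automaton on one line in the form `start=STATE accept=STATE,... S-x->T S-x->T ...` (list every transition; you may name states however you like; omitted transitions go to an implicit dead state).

start=q0 accept=q5,q6 q0-a->q1 q0-b->q2 q1-a->q3 q1-b->q4 q2-a->q5 q2-b->q6 q3-a->q3 q3-b->q4 q4-a->q5 q4-b->q6 q5-a->q3 q5-b->q4 q6-a->q5 q6-b->q6

A DFA must remember the last 2 symbols (since which symbol is second-to-last isn't known until the input ends). Use one state per possible window of the last ≤2 symbols; accept from those whose window starts with `b`.
7 states suffice.
        a   b  
>  q0   q1  q2 
   q1   q3  q4 
   q2   q5  q6 
   q3   q3  q4 
   q4   q5  q6 
 * q5   q3  q4 
 * q6   q5  q6 
(> = start, * = accepting)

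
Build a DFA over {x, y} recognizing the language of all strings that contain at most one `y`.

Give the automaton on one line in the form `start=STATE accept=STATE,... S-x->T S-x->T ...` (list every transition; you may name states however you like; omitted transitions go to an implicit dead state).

Only the number of `y`s matters, and only up to 2. Make a chain q0 → q1 → q2 advanced by each `y` (with q2 absorbing); every other symbol self-loops. The accepting set is {q0, q1}.
3 states suffice.
        x   y  
>* q0   q0  q1 
 * q1   q1  q2 
   q2   q2  q2 
(> = start, * = accepting)

start=q0 accept=q0,q1 q0-x->q0 q0-y->q1 q1-x->q1 q1-y->q2 q2-x->q2 q2-y->q2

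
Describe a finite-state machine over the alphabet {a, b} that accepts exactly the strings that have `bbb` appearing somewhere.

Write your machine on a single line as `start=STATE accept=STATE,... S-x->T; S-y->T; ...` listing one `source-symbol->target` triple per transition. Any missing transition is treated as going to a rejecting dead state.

Track how much of `bbb` has been matched so far: state S0 is no progress, S3 is the absorbing accept state reached once `bbb` has occurred. Intermediate states record partial matches; on a mismatch, fall back to the longest reusable overlap.
A 4-state machine:
        a   b  
>  S0   S0  S1 
   S1   S0  S2 
   S2   S0  S3 
 * S3   S3  S3 
(> = start, * = accepting)

start=S0; accept=S3; S0-a->S0; S0-b->S1; S1-a->S0; S1-b->S2; S2-a->S0; S2-b->S3; S3-a->S3; S3-b->S3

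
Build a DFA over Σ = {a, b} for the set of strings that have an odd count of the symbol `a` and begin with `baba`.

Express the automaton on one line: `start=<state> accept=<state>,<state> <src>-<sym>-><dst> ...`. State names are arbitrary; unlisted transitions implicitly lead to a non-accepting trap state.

Run two small machines in parallel and take their product. The first has 2 states tracking the count of `a`s modulo 2; the second has 6 states tracking whether the input so far still matches the prefix `baba`. A product state is a pair (one from each), accepting exactly when both do.
        a   b  
>  q0   q1  q2 
   q1   q3  q1 
   q2   q4  q3 
   q3   q1  q3 
   q4   q3  q5 
   q5   q6  q1 
   q6   q7  q6 
 * q7   q6  q7 
(> = start, * = accepting)

start=q0 accept=q7 q0-a->q1 q0-b->q2 q1-a->q3 q1-b->q1 q2-a->q4 q2-b->q3 q3-a->q1 q3-b->q3 q4-a->q3 q4-b->q5 q5-a->q6 q5-b->q1 q6-a->q7 q6-b->q6 q7-a->q6 q7-b->q7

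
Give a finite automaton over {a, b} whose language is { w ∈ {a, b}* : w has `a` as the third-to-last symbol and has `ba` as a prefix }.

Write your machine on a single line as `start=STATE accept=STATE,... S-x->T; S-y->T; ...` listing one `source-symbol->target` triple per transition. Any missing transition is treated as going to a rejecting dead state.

Run two small machines in parallel and take their product. One (15 states) tracks the last 3 symbols read; the other (4 states) tracks whether the input so far still matches the prefix `ba`. Each combined state is a pair, one component from each; accept when both components accept. Equivalent product states are then merged.
11 states suffice.
          a    b  
>  q0     q1   q2 
   q1     q1   q1 
   q2     q3   q1 
   q3     q4   q5 
   q4     q6   q7 
   q5     q8   q9 
 * q6     q6   q7 
 * q7     q8   q9 
 * q8     q4   q5 
 * q9     q3  q10 
   q10    q3  q10 
(> = start, * = accepting)

start=q0; accept=q6,q7,q8,q9; q0-a->q1; q0-b->q2; q1-a->q1; q1-b->q1; q2-a->q3; q2-b->q1; q3-a->q4; q3-b->q5; q4-a->q6; q4-b->q7; q5-a->q8; q5-b->q9; q6-a->q6; q6-b->q7; q7-a->q8; q7-b->q9; q8-a->q4; q8-b->q5; q9-a->q3; q9-b->q10; q10-a->q3; q10-b->q10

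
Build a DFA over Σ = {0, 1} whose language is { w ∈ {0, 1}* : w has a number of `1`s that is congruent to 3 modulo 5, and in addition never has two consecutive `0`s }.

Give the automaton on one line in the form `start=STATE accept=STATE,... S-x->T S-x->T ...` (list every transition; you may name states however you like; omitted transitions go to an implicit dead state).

Build one automaton per condition and run them in lockstep. The first has 5 states tracking the count of `1`s modulo 5; the second has 3 states tracking partial matches of the forbidden pattern `00`. A product state is a pair (one from each), accepting exactly when both do. After merging equivalent states the machine shrinks.
11 states suffice.
          0    1  
>  q0     q1   q2 
   q1     q3   q2 
   q2     q4   q5 
   q3     q3   q3 
   q4     q3   q5 
   q5     q6   q7 
   q6     q3   q7 
 * q7     q8   q9 
 * q8     q3   q9 
   q9    q10   q0 
   q10    q3   q0 
(> = start, * = accepting)

start=q0 accept=q7,q8 q0-0->q1 q0-1->q2 q1-0->q3 q1-1->q2 q2-0->q4 q2-1->q5 q3-0->q3 q3-1->q3 q4-0->q3 q4-1->q5 q5-0->q6 q5-1->q7 q6-0->q3 q6-1->q7 q7-0->q8 q7-1->q9 q8-0->q3 q8-1->q9 q9-0->q10 q9-1->q0 q10-0->q3 q10-1->q0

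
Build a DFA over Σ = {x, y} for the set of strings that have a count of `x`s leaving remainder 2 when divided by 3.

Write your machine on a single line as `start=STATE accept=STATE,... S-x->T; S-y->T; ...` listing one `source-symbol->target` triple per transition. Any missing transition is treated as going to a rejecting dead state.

start=q0; accept=q2; q0-x->q1; q0-y->q0; q1-x->q2; q1-y->q1; q2-x->q0; q2-y->q2

Keep the running count of `x`s modulo 3: each `x` advances along the cycle q0 → q1 → q2 → q0 while other symbols loop. Accept at q2.
A 3-state machine:
        x   y  
>  q0   q1  q0 
   q1   q2  q1 
 * q2   q0  q2 
(> = start, * = accepting)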